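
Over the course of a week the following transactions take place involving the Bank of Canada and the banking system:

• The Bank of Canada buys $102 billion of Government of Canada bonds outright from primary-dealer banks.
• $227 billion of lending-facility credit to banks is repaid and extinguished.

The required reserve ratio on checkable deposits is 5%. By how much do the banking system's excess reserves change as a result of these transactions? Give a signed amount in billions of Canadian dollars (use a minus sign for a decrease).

-$125 billion

OMO purchase (from banks) $102 billion: reserves +$102B, deposits 0.
Discount-window repayment $227 billion: reserves −$227B, deposits 0.
Totals: Δreserves = −$125B, Δdeposits = 0.
Δrequired reserves = 5% × 0 = 0.
Δexcess reserves = Δreserves − Δrequired = −$125B − (0) = -$125 billion.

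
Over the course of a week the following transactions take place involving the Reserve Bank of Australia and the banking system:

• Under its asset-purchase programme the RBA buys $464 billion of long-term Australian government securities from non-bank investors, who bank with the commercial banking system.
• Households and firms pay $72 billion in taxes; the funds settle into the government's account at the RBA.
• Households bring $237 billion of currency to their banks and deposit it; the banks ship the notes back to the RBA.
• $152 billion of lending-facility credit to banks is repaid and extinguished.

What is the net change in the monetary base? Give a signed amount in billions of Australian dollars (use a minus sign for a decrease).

RBA balance sheet:
  Assets:      Securities +$464B, Loans to banks −$152B
  Liabilities: Bank reserves +$477B, Currency in circulation −$237B, Government deposits +$72B
Monetary base = currency + reserves: −$237B + (+$477B) = +$240 billion.

+$240 billion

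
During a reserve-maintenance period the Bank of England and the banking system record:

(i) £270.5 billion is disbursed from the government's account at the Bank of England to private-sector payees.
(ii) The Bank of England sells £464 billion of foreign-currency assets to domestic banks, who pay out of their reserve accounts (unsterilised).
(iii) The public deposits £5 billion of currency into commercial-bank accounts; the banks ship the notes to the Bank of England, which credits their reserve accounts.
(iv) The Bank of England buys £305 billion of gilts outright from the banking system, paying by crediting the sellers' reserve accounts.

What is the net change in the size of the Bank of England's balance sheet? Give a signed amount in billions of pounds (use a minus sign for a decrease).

Government spending £270.5 billion: only the composition of liabilities changes → 0.
FX sale £464 billion: a Bank of England asset is shed → −£464B.
Currency deposit £5 billion: only the composition of liabilities changes → 0.
OMO purchase (from banks) £305 billion: a Bank of England asset is acquired → +£305B.
Net: 0 − 464 + 0 + 305 = -£159 billion.

-£159 billion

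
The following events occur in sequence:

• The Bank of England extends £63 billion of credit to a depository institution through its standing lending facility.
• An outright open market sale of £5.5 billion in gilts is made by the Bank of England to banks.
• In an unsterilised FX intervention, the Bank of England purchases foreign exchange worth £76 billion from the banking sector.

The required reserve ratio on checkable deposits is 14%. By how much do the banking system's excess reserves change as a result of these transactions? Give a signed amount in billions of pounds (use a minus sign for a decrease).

+£133.5 billion

Discount-window loan £63 billion: reserves +£63B, deposits 0.
OMO sale (to banks) £5.5 billion: reserves −£5.5B, deposits 0.
FX purchase £76 billion: reserves +£76B, deposits 0.
Totals: Δreserves = +£133.5B, Δdeposits = 0.
Δrequired reserves = 14% × 0 = 0.
Δexcess reserves = Δreserves − Δrequired = +£133.5B − (0) = +£133.5 billion.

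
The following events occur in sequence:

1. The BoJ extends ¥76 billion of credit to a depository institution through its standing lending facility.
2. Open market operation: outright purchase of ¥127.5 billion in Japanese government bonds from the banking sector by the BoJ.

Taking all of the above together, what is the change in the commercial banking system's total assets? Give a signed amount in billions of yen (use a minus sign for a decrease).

+¥76 billion

Discount-window loan ¥76 billion: bank balance sheets expand → +¥76B.
OMO purchase (from banks) ¥127.5 billion: just an asset swap on bank balance sheets → 0.
Net: 76 + 0 = +¥76 billion.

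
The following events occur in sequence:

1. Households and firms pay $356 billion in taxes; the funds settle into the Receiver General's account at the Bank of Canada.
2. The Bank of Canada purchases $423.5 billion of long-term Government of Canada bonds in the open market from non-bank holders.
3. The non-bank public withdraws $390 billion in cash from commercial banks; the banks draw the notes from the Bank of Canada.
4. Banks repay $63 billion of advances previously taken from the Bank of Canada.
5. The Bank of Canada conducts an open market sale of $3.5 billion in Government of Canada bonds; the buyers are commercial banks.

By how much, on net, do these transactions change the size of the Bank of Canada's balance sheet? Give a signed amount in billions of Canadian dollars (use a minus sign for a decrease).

Government account inflow $356 billion: only the composition of liabilities changes → 0.
Asset purchase (from non-banks) $423.5 billion: a Bank of Canada asset is acquired → +$423.5B.
Currency withdrawal $390 billion: only the composition of liabilities changes → 0.
Discount-window repayment $63 billion: a Bank of Canada asset is shed → −$63B.
OMO sale (to banks) $3.5 billion: a Bank of Canada asset is shed → −$3.5B.
Net: 0 + 423.5 + 0 − 63 − 3.5 = +$357 billion.

+$357 billion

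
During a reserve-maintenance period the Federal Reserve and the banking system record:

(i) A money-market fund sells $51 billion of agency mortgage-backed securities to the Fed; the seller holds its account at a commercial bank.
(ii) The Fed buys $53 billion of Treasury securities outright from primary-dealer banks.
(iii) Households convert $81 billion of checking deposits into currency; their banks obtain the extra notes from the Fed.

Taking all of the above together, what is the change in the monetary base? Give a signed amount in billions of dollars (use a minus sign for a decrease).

Asset purchase (from non-banks) $51 billion: Fed balance sheet expands → +$51B.
OMO purchase (from banks) $53 billion: Fed balance sheet expands → +$53B.
Currency withdrawal $81 billion: just a shift between currency and reserves — both are base money → 0.
Net: 51 + 53 + 0 = +$104 billion.

+$104 billion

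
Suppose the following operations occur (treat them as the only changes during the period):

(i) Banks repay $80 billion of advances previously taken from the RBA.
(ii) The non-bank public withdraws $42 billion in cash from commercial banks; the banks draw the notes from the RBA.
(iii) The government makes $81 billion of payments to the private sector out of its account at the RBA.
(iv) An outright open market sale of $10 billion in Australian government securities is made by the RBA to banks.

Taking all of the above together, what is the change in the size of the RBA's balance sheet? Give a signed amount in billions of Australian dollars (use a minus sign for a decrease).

Discount-window repayment $80 billion: an RBA asset is shed → −$80B.
Currency withdrawal $42 billion: only the composition of liabilities changes → 0.
Government spending $81 billion: only the composition of liabilities changes → 0.
OMO sale (to banks) $10 billion: an RBA asset is shed → −$10B.
Net: −80 + 0 + 0 − 10 = -$90 billion.

-$90 billion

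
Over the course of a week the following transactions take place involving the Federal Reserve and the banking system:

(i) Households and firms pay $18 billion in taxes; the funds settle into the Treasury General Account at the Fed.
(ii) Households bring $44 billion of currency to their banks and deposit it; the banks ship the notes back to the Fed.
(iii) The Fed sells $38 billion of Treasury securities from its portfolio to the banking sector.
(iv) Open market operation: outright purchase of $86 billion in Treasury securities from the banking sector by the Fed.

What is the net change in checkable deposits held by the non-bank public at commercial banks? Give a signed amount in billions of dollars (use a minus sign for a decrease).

+$26 billion

Fed balance sheet:
  Assets:      Securities +$48B
  Liabilities: Bank reserves +$74B, Currency in circulation −$44B, Government deposits +$18B
Commercial banking system:
  Assets:      Reserves at CB +$74B, Securities −$48B
  Liabilities: Checkable deposits +$26B
So the change in checkable deposits held by the non-bank public at commercial banks is +$26 billion.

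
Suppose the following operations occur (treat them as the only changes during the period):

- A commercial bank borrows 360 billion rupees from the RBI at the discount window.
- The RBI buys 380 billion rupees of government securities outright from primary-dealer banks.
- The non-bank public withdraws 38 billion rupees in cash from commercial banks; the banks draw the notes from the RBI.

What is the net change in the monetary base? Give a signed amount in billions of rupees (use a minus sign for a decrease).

RBI balance sheet:
  Assets:      Securities +380B, Loans to banks +360B
  Liabilities: Bank reserves +702B, Currency in circulation +38B
Monetary base = currency + reserves: +38B + (+702B) = +740 billion.

+740 billion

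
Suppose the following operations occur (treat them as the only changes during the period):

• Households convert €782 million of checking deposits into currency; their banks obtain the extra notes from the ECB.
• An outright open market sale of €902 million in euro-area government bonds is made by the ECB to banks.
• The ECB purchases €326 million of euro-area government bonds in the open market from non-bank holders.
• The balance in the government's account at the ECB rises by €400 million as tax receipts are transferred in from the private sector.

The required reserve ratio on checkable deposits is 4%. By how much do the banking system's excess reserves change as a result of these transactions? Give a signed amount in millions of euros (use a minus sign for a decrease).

Currency withdrawal €782 million: reserves −€782M, deposits −€782M.
OMO sale (to banks) €902 million: reserves −€902M, deposits 0.
Asset purchase (from non-banks) €326 million: reserves +€326M, deposits +€326M.
Government account inflow €400 million: reserves −€400M, deposits −€400M.
Totals: Δreserves = −€1758M, Δdeposits = −€856M.
Δrequired reserves = 4% × −€856M = −€34.24M.
Δexcess reserves = Δreserves − Δrequired = −€1758M − (−€34.24M) = -€1723.76 million.

-€1723.76 million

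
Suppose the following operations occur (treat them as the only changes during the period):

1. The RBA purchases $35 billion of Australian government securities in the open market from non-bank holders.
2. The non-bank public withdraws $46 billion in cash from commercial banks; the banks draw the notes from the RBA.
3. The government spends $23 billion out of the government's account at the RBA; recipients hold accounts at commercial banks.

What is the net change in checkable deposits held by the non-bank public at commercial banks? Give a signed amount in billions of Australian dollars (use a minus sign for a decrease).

+$12 billion

Asset purchase (from non-banks) $35 billion: non-bank counterparties' bank balances rise → +$35B.
Currency withdrawal $46 billion: non-bank counterparties' bank balances fall → −$46B.
Government spending $23 billion: non-bank counterparties' bank balances rise → +$23B.
Net: 35 − 46 + 23 = +$12 billion.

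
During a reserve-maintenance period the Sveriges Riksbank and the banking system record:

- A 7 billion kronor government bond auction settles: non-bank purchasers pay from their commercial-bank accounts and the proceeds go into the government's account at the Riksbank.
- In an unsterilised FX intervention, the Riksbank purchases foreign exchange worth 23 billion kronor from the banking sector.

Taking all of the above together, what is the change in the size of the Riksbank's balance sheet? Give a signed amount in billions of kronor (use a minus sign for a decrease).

+23 billion

Riksbank balance sheet:
  Assets:      Foreign assets +23B
  Liabilities: Bank reserves +16B, Government deposits +7B
Commercial banking system:
  Assets:      Reserves at CB +16B, Foreign assets −23B
  Liabilities: Checkable deposits −7B
Change in total Riksbank assets = +23 billion.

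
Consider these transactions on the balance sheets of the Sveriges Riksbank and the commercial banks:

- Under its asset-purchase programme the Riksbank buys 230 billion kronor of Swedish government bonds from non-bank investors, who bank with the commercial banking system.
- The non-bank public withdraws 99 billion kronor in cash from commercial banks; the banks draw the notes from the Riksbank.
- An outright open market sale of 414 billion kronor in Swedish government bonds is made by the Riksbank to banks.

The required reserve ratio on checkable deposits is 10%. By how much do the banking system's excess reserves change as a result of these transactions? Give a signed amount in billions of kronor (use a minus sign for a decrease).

Asset purchase (from non-banks) 230 billion kronor: reserves +230B, deposits +230B.
Currency withdrawal 99 billion kronor: reserves −99B, deposits −99B.
OMO sale (to banks) 414 billion kronor: reserves −414B, deposits 0.
Totals: Δreserves = −283B, Δdeposits = +131B.
Δrequired reserves = 10% × +131B = +13.1B.
Δexcess reserves = Δreserves − Δrequired = −283B − (+13.1B) = -296.1 billion.

-296.1 billion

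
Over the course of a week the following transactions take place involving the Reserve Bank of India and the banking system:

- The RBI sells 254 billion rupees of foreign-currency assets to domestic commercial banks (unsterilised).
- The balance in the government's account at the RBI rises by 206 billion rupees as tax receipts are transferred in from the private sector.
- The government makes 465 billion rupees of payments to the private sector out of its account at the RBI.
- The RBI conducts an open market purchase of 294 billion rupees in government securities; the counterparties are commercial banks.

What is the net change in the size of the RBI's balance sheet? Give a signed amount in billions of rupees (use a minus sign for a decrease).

FX sale 254 billion rupees: an RBI asset is shed → −254B.
Government account inflow 206 billion rupees: only the composition of liabilities changes → 0.
Government spending 465 billion rupees: only the composition of liabilities changes → 0.
OMO purchase (from banks) 294 billion rupees: an RBI asset is acquired → +294B.
Net: −254 + 0 + 0 + 294 = +40 billion.

+40 billion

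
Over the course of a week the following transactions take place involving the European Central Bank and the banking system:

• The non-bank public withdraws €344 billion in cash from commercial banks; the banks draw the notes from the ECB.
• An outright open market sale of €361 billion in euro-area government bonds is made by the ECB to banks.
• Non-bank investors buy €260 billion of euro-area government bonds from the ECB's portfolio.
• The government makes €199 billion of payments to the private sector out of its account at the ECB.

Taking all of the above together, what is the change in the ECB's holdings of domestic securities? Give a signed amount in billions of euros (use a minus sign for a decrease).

-€621 billion

ECB balance sheet:
  Assets:      Securities −€621B
  Liabilities: Bank reserves −€766B, Currency in circulation +€344B, Government deposits −€199B
Commercial banking system:
  Assets:      Reserves at CB −€766B, Securities +€361B
  Liabilities: Checkable deposits −€405B
So the change in the ECB's holdings of domestic securities is -€621 billion.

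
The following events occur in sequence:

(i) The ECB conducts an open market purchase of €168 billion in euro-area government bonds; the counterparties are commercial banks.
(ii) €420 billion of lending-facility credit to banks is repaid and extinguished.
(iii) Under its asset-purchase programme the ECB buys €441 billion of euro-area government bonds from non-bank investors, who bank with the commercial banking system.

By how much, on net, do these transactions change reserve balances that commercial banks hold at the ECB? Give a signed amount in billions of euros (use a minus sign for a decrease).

ECB balance sheet:
  Assets:      Securities +€609B, Loans to banks −€420B
  Liabilities: Bank reserves +€189B
Commercial banking system:
  Assets:      Reserves at CB +€189B, Securities −€168B
  Liabilities: Checkable deposits +€441B, Borrowings from CB −€420B
So the change in reserve balances that commercial banks hold at the ECB is +€189 billion.

+€189 billion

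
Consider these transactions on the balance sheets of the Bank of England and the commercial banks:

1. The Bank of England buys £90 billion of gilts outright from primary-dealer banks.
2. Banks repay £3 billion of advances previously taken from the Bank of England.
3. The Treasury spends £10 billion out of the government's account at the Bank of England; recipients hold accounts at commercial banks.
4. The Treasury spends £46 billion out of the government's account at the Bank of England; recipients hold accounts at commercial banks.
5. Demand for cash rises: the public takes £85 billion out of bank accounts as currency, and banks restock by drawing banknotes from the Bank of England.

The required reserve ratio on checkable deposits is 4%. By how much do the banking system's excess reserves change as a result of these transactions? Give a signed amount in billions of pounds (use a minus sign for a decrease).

+£59.16 billion

OMO purchase (from banks) £90 billion: reserves +£90B, deposits 0.
Discount-window repayment £3 billion: reserves −£3B, deposits 0.
Government spending £10 billion: reserves +£10B, deposits +£10B.
Government spending £46 billion: reserves +£46B, deposits +£46B.
Currency withdrawal £85 billion: reserves −£85B, deposits −£85B.
Totals: Δreserves = +£58B, Δdeposits = −£29B.
Δrequired reserves = 4% × −£29B = −£1.16B.
Δexcess reserves = Δreserves − Δrequired = +£58B − (−£1.16B) = +£59.16 billion.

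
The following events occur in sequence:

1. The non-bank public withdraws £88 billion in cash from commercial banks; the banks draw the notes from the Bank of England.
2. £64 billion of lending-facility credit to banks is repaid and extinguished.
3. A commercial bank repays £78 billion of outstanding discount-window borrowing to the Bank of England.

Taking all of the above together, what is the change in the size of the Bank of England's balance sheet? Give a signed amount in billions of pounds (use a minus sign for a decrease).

-£142 billion

Bank of England balance sheet:
  Assets:      Loans to banks −£142B
  Liabilities: Bank reserves −£230B, Currency in circulation +£88B
Commercial banking system:
  Assets:      Reserves at CB −£230B
  Liabilities: Checkable deposits −£88B, Borrowings from CB −£142B
Change in total Bank of England assets = -£142 billion.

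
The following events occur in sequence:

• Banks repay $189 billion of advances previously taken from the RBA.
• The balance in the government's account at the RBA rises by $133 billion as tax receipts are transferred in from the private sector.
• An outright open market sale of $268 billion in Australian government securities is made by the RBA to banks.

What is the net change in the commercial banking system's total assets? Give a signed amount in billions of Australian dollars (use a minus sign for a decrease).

-$322 billion

Discount-window repayment $189 billion: bank balance sheets shrink → −$189B.
Government account inflow $133 billion: bank balance sheets shrink → −$133B.
OMO sale (to banks) $268 billion: just an asset swap on bank balance sheets → 0.
Net: −189 − 133 + 0 = -$322 billion.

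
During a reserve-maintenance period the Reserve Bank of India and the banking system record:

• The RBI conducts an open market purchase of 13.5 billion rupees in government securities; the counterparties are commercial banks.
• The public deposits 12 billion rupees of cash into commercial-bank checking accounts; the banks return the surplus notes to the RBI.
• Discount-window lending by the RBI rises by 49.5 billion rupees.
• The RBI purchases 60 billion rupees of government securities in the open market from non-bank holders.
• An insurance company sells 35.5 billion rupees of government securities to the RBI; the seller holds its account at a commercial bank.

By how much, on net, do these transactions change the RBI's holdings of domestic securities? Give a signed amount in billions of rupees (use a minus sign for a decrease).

+109 billion

OMO purchase (from banks) 13.5 billion rupees: securities added to the RBI's portfolio → +13.5B.
Currency deposit 12 billion rupees: the RBI's securities portfolio is untouched → 0.
Discount-window loan 49.5 billion rupees: the RBI's securities portfolio is untouched → 0.
Asset purchase (from non-banks) 60 billion rupees: securities added to the RBI's portfolio → +60B.
Asset purchase (from non-banks) 35.5 billion rupees: securities added to the RBI's portfolio → +35.5B.
Net: 13.5 + 0 + 0 + 60 + 35.5 = +109 billion.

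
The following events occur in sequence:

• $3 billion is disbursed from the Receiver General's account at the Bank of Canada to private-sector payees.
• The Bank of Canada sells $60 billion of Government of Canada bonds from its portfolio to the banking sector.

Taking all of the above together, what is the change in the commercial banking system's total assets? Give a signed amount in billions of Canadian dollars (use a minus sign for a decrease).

+$3 billion

Bank of Canada balance sheet:
  Assets:      Securities −$60B
  Liabilities: Bank reserves −$57B, Government deposits −$3B
Commercial banking system:
  Assets:      Reserves at CB −$57B, Securities +$60B
  Liabilities: Checkable deposits +$3B
Change in total bank assets = +$3 billion.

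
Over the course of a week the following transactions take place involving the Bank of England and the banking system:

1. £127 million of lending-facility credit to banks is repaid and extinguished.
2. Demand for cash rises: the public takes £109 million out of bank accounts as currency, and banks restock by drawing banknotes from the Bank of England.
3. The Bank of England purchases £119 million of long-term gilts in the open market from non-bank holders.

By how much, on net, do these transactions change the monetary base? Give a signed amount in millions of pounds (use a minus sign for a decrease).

Discount-window repayment £127 million: Bank of England balance sheet contracts → −£127M.
Currency withdrawal £109 million: just a shift between currency and reserves — both are base money → 0.
Asset purchase (from non-banks) £119 million: Bank of England balance sheet expands → +£119M.
Net: −127 + 0 + 119 = -£8 million.

-£8 million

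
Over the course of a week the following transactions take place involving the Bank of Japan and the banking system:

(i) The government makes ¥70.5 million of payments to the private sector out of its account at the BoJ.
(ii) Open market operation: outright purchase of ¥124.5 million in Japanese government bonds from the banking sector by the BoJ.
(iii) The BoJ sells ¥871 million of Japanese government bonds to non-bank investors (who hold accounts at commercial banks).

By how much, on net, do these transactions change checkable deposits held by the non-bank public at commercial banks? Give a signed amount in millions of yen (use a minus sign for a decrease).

Government spending ¥70.5 million: non-bank counterparties' bank balances rise → +¥70.5M.
OMO purchase (from banks) ¥124.5 million: the counterparty is a bank, so public deposits are unchanged → 0.
Asset sale (to non-banks) ¥871 million: non-bank counterparties' bank balances fall → −¥871M.
Net: 70.5 + 0 − 871 = -¥800.5 million.

-¥800.5 million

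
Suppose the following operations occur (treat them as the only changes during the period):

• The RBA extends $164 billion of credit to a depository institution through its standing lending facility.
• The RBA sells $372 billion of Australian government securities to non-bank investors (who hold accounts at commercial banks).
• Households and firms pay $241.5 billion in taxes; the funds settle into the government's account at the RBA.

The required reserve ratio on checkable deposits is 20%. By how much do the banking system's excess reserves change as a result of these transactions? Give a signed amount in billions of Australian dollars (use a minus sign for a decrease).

Discount-window loan $164 billion: reserves +$164B, deposits 0.
Asset sale (to non-banks) $372 billion: reserves −$372B, deposits −$372B.
Government account inflow $241.5 billion: reserves −$241.5B, deposits −$241.5B.
Totals: Δreserves = −$449.5B, Δdeposits = −$613.5B.
Δrequired reserves = 20% × −$613.5B = −$122.7B.
Δexcess reserves = Δreserves − Δrequired = −$449.5B − (−$122.7B) = -$326.8 billion.

-$326.8 billion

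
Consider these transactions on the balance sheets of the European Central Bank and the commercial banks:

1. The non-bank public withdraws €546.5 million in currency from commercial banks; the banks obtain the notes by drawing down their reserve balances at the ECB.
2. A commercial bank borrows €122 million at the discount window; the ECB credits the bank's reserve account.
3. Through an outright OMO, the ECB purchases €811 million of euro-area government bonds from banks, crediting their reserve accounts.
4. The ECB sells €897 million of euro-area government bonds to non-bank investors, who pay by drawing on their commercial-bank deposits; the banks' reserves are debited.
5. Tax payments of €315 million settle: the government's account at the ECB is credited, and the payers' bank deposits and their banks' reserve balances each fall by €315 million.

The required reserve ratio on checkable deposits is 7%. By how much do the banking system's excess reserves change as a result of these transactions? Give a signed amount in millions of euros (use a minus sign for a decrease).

-€702.405 million

Currency withdrawal €546.5 million: reserves −€546.5M, deposits −€546.5M.
Discount-window loan €122 million: reserves +€122M, deposits 0.
OMO purchase (from banks) €811 million: reserves +€811M, deposits 0.
Asset sale (to non-banks) €897 million: reserves −€897M, deposits −€897M.
Government account inflow €315 million: reserves −€315M, deposits −€315M.
Totals: Δreserves = −€825.5M, Δdeposits = −€1758.5M.
Δrequired reserves = 7% × −€1758.5M = −€123.095M.
Δexcess reserves = Δreserves − Δrequired = −€825.5M − (−€123.095M) = -€702.405 million.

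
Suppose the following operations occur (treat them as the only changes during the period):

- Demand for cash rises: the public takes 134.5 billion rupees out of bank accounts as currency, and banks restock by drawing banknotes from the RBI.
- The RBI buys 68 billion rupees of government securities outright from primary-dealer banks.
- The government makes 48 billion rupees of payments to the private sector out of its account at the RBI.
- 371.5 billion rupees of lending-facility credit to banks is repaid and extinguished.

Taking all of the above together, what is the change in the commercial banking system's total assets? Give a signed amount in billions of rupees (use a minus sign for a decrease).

-458 billion

Currency withdrawal 134.5 billion rupees: bank balance sheets shrink → −134.5B.
OMO purchase (from banks) 68 billion rupees: just an asset swap on bank balance sheets → 0.
Government spending 48 billion rupees: bank balance sheets expand → +48B.
Discount-window repayment 371.5 billion rupees: bank balance sheets shrink → −371.5B.
Net: −134.5 + 0 + 48 − 371.5 = -458 billion.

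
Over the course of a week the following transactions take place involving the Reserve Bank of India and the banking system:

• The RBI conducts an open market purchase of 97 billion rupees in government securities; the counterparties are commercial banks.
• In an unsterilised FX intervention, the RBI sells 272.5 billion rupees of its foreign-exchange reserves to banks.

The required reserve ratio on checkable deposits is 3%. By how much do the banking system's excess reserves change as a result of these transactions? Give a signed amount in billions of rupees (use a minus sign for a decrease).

-175.5 billion

OMO purchase (from banks) 97 billion rupees: reserves +97B, deposits 0.
FX sale 272.5 billion rupees: reserves −272.5B, deposits 0.
Totals: Δreserves = −175.5B, Δdeposits = 0.
Δrequired reserves = 3% × 0 = 0.
Δexcess reserves = Δreserves − Δrequired = −175.5B − (0) = -175.5 billion.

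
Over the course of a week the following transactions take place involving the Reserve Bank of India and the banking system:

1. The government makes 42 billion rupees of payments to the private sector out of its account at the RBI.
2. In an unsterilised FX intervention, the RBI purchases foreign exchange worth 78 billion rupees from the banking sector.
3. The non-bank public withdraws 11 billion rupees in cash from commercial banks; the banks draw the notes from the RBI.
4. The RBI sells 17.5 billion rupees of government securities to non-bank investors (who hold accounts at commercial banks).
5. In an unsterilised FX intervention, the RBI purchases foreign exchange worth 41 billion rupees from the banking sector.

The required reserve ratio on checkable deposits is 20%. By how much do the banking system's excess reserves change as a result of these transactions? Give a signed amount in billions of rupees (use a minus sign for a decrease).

+129.8 billion

Government spending 42 billion rupees: reserves +42B, deposits +42B.
FX purchase 78 billion rupees: reserves +78B, deposits 0.
Currency withdrawal 11 billion rupees: reserves −11B, deposits −11B.
Asset sale (to non-banks) 17.5 billion rupees: reserves −17.5B, deposits −17.5B.
FX purchase 41 billion rupees: reserves +41B, deposits 0.
Totals: Δreserves = +132.5B, Δdeposits = +13.5B.
Δrequired reserves = 20% × +13.5B = +2.7B.
Δexcess reserves = Δreserves − Δrequired = +132.5B − (+2.7B) = +129.8 billion.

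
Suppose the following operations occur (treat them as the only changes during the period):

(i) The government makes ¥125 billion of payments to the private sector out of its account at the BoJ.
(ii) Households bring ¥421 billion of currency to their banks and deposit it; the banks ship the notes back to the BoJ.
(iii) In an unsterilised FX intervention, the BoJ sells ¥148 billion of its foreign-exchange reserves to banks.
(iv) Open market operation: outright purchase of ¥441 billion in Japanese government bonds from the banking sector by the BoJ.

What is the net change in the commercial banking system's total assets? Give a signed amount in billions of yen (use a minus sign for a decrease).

Government spending ¥125 billion: bank balance sheets expand → +¥125B.
Currency deposit ¥421 billion: bank balance sheets expand → +¥421B.
FX sale ¥148 billion: just an asset swap on bank balance sheets → 0.
OMO purchase (from banks) ¥441 billion: just an asset swap on bank balance sheets → 0.
Net: 125 + 421 + 0 + 0 = +¥546 billion.

+¥546 billion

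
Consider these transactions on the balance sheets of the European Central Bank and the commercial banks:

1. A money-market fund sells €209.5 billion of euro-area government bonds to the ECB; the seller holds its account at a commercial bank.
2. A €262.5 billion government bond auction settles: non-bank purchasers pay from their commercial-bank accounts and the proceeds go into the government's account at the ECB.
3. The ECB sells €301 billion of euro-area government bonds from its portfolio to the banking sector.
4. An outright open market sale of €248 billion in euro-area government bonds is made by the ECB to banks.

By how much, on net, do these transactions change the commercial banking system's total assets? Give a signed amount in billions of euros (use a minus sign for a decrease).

Asset purchase (from non-banks) €209.5 billion: bank balance sheets expand → +€209.5B.
Government account inflow €262.5 billion: bank balance sheets shrink → −€262.5B.
OMO sale (to banks) €301 billion: just an asset swap on bank balance sheets → 0.
OMO sale (to banks) €248 billion: just an asset swap on bank balance sheets → 0.
Net: 209.5 − 262.5 + 0 + 0 = -€53 billion.

-€53 billion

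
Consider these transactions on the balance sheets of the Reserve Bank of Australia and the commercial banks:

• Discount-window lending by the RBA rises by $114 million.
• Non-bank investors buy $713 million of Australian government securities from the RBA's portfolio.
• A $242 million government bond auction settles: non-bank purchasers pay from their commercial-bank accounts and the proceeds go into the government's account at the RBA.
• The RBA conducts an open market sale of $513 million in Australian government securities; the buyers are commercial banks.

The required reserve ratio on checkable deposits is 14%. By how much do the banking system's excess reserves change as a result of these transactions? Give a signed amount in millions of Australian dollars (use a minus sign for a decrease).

Discount-window loan $114 million: reserves +$114M, deposits 0.
Asset sale (to non-banks) $713 million: reserves −$713M, deposits −$713M.
Government account inflow $242 million: reserves −$242M, deposits −$242M.
OMO sale (to banks) $513 million: reserves −$513M, deposits 0.
Totals: Δreserves = −$1354M, Δdeposits = −$955M.
Δrequired reserves = 14% × −$955M = −$133.7M.
Δexcess reserves = Δreserves − Δrequired = −$1354M − (−$133.7M) = -$1220.3 million.

-$1220.3 million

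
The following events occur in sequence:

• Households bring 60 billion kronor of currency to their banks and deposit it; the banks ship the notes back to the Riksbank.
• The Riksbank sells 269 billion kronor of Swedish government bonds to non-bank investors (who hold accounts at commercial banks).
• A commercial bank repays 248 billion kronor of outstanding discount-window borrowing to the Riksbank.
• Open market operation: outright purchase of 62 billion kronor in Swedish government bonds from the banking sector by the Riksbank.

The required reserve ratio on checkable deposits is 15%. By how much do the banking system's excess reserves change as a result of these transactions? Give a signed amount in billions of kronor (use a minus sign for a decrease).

-363.65 billion

Currency deposit 60 billion kronor: reserves +60B, deposits +60B.
Asset sale (to non-banks) 269 billion kronor: reserves −269B, deposits −269B.
Discount-window repayment 248 billion kronor: reserves −248B, deposits 0.
OMO purchase (from banks) 62 billion kronor: reserves +62B, deposits 0.
Totals: Δreserves = −395B, Δdeposits = −209B.
Δrequired reserves = 15% × −209B = −31.35B.
Δexcess reserves = Δreserves − Δrequired = −395B − (−31.35B) = -363.65 billion.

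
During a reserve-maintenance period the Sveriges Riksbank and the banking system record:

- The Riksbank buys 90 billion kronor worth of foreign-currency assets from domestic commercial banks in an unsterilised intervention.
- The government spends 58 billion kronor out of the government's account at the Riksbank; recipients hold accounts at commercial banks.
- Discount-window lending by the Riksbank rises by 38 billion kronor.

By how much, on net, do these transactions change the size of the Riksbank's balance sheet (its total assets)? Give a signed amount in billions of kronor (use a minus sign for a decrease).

+128 billion

Riksbank balance sheet:
  Assets:      Loans to banks +38B, Foreign assets +90B
  Liabilities: Bank reserves +186B, Government deposits −58B
Change in total Riksbank assets = +128 billion.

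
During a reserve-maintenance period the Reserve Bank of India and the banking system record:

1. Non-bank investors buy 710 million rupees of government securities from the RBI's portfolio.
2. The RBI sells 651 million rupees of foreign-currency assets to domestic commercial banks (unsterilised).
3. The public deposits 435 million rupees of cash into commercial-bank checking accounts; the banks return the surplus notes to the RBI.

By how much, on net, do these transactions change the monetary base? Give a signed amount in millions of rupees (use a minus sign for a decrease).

-1361 million

Asset sale (to non-banks) 710 million rupees: RBI balance sheet contracts → −710M.
FX sale 651 million rupees: RBI balance sheet contracts → −651M.
Currency deposit 435 million rupees: just a shift between currency and reserves — both are base money → 0.
Net: −710 − 651 + 0 = -1361 million.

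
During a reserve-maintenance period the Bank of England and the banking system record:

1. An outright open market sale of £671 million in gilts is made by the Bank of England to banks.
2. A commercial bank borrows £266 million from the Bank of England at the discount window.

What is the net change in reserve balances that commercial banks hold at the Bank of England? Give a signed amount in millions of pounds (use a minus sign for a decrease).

OMO sale (to banks) £671 million: the buying banks pay out of their reserve balances → −£671M.
Discount-window loan £266 million: the loan is credited to the bank's reserve account → +£266M.
Net: −671 + 266 = -£405 million.

-£405 million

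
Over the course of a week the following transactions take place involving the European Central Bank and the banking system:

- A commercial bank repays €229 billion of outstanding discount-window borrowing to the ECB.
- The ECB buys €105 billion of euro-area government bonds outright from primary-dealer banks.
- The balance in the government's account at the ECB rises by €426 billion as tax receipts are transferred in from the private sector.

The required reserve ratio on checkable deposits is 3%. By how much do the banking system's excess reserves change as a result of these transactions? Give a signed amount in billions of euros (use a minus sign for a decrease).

-€537.22 billion

Discount-window repayment €229 billion: reserves −€229B, deposits 0.
OMO purchase (from banks) €105 billion: reserves +€105B, deposits 0.
Government account inflow €426 billion: reserves −€426B, deposits −€426B.
Totals: Δreserves = −€550B, Δdeposits = −€426B.
Δrequired reserves = 3% × −€426B = −€12.78B.
Δexcess reserves = Δreserves − Δrequired = −€550B − (−€12.78B) = -€537.22 billion.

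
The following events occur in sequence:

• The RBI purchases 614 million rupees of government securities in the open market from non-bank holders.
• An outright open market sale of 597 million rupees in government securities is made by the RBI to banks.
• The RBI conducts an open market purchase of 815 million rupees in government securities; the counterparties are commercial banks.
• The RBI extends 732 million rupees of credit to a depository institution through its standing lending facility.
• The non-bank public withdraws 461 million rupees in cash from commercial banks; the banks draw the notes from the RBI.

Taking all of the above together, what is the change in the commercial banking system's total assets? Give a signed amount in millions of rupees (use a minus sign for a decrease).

+885 million

Asset purchase (from non-banks) 614 million rupees: bank balance sheets expand → +614M.
OMO sale (to banks) 597 million rupees: just an asset swap on bank balance sheets → 0.
OMO purchase (from banks) 815 million rupees: just an asset swap on bank balance sheets → 0.
Discount-window loan 732 million rupees: bank balance sheets expand → +732M.
Currency withdrawal 461 million rupees: bank balance sheets shrink → −461M.
Net: 614 + 0 + 0 + 732 − 461 = +885 million.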